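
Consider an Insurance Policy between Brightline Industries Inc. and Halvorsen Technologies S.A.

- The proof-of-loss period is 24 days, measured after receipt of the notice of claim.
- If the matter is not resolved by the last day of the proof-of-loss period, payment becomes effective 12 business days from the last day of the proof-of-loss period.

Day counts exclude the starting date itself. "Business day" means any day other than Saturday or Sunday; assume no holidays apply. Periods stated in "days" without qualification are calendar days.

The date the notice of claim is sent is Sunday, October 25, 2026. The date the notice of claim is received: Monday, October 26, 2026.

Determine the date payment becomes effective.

The last day of the proof-of-loss period: 24 calendar days after October 26, 2026 is November 19, 2026.
The date payment becomes effective: 12 business days after Thursday, November 19, 2026, skipping weekends — Nov 20, Nov 23, Nov 24, Nov 25, …, Dec 3, Dec 4, Dec 7 — lands on Monday, December 7, 2026.

December 7, 2026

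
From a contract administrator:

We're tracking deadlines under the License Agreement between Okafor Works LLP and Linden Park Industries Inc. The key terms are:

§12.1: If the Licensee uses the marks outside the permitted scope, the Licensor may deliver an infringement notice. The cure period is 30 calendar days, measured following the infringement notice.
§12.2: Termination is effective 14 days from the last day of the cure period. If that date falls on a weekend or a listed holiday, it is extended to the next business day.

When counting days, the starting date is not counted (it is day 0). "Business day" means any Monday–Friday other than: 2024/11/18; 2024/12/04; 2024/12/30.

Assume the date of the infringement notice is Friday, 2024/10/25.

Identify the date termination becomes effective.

2024/12/09

The last day of the cure period: 2024/10/25 + 30 days = 2024/11/24.
Adding 14 calendar days to 2024/11/24 gives 2024/12/08, which is the date termination becomes effective. That falls on a Sunday, so it rolls to the next business day, Monday, 2024/12/09.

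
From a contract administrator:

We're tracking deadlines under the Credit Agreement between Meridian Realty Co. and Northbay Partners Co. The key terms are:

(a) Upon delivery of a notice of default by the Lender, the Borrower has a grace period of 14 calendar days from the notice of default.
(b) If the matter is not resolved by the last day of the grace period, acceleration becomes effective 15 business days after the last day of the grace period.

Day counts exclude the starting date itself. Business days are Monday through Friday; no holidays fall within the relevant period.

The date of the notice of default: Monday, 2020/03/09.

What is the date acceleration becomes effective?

The last day of the grace period: 14 calendar days after 2020/03/09 is 2020/03/23.
The date acceleration becomes effective: 15 business days after Monday, 2020/03/23, skipping weekends — Mar 24, Mar 25, Mar 26, Mar 27, …, Apr 9, Apr 10, Apr 13 — lands on Monday, 2020/04/13.

2020/04/13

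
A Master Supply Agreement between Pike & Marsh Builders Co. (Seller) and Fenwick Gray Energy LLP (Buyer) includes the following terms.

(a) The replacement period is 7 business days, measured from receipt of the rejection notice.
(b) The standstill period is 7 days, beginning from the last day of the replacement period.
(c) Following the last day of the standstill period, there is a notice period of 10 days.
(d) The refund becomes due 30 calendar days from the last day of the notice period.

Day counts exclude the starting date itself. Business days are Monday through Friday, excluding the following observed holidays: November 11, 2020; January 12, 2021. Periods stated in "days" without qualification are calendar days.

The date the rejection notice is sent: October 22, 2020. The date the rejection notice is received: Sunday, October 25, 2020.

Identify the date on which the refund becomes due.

December 20, 2020

The last day of the replacement period: 7 business days after Sunday, October 25, 2020, skipping weekends — Oct 26, Oct 27, Oct 28, Oct 29, Oct 30, Nov 2, Nov 3 — lands on Tuesday, November 3, 2020.
Adding 7 calendar days to November 3, 2020 gives November 10, 2020, which is the last day of the standstill period.
Adding 10 calendar days to November 10, 2020 gives November 20, 2020, which is the last day of the notice period.
Adding 30 calendar days to November 20, 2020 gives December 20, 2020, which is the date on which the refund becomes due.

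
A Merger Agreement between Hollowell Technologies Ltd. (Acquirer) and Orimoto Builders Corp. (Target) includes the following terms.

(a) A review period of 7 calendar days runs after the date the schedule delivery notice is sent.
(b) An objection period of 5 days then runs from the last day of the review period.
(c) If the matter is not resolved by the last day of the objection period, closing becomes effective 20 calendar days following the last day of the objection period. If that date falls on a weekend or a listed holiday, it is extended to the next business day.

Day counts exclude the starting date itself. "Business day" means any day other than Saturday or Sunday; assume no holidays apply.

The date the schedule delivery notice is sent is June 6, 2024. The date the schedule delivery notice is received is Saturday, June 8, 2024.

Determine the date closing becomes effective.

The last day of the review period: June 6, 2024 + 7 days = June 13, 2024.
The last day of the objection period: June 13, 2024 + 5 days = June 18, 2024.
The date closing becomes effective: June 18, 2024 + 20 days = July 8, 2024. July 8, 2024 is a Monday, so no roll-forward applies.

July 8, 2024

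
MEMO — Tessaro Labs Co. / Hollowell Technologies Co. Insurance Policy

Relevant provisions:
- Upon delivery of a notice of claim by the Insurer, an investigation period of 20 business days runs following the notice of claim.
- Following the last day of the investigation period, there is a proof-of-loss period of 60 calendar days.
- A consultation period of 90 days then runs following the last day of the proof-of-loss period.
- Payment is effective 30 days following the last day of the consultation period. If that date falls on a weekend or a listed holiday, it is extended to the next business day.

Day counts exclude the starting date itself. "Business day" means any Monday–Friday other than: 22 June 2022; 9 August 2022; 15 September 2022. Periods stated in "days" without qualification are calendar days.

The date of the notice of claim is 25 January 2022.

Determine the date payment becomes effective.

22 August 2022

The last day of the investigation period: counting 20 business days from Tuesday, 25 January 2022 (Jan 26, Jan 27, Jan 28, Jan 31, …, Feb 18, Feb 21, Feb 22, skipping weekends) reaches Tuesday, 22 February 2022.
Adding 60 calendar days to 22 February 2022 gives 23 April 2022, which is the last day of the proof-of-loss period.
Adding 90 calendar days to 23 April 2022 gives 22 July 2022, which is the last day of the consultation period.
The date payment becomes effective: 30 calendar days after 22 July 2022 is 21 August 2022. That falls on a Sunday, so it rolls to the next business day, Monday, 22 August 2022.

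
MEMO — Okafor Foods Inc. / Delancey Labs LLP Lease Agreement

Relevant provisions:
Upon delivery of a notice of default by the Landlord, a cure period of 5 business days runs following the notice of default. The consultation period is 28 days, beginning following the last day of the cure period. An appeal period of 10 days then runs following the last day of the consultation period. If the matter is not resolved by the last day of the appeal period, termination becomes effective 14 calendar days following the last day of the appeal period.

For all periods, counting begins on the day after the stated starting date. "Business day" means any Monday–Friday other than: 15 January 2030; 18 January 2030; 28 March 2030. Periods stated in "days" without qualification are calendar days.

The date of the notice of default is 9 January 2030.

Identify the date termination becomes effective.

10 March 2030

The last day of the cure period: 5 business days after Wednesday, 9 January 2030, skipping weekends and the listed holiday on Jan 15 — Jan 10, Jan 11, Jan 14, Jan 16, Jan 17 — lands on Thursday, 17 January 2030.
The last day of the consultation period: 28 calendar days after 17 January 2030 is 14 February 2030.
The last day of the appeal period: 10 calendar days after 14 February 2030 is 24 February 2030.
The date termination becomes effective: 24 February 2030 + 14 days = 10 March 2030.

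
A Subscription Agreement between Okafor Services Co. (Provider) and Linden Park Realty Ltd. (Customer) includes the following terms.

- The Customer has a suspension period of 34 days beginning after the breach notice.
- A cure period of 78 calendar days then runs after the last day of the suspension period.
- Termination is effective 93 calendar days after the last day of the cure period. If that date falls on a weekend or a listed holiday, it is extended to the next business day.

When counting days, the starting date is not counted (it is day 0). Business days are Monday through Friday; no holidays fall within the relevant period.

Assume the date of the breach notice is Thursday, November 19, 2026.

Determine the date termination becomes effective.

Adding 34 calendar days to November 19, 2026 gives December 23, 2026, which is the last day of the suspension period.
The last day of the cure period: 78 calendar days after December 23, 2026 is March 11, 2027.
The date termination becomes effective: 93 calendar days after March 11, 2027 is June 12, 2027. That falls on a Saturday, so it rolls to the next business day, Monday, June 14, 2027.

June 14, 2027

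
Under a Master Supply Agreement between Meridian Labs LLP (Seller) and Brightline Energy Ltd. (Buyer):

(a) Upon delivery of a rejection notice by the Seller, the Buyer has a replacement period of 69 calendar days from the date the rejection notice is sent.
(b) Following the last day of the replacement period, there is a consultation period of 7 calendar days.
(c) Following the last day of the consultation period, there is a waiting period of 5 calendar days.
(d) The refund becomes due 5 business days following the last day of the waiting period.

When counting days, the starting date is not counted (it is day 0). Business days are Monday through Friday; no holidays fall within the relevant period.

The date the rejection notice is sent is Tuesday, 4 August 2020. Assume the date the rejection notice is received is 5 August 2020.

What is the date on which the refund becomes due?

The last day of the replacement period: 69 calendar days after 4 August 2020 is 12 October 2020.
The last day of the consultation period: 7 calendar days after 12 October 2020 is 19 October 2020.
Adding 5 calendar days to 19 October 2020 gives 24 October 2020, which is the last day of the waiting period.
The date on which the refund becomes due: 5 business days after Saturday, 24 October 2020, skipping weekends — Oct 26, Oct 27, Oct 28, Oct 29, Oct 30 — lands on Friday, 30 October 2020.

30 October 2020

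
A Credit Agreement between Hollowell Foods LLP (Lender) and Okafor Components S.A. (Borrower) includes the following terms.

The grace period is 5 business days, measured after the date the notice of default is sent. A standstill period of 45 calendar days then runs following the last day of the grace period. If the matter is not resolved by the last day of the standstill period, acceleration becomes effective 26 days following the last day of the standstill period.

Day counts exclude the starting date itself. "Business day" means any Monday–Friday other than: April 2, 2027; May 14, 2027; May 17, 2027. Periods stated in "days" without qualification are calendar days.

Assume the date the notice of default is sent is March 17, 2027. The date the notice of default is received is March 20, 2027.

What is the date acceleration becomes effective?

From Wednesday, March 17, 2027, 5 business days (Mar 18, Mar 19, Mar 22, Mar 23, Mar 24, skipping weekends) brings us to Wednesday, March 24, 2027, which is the last day of the grace period.
The last day of the standstill period: March 24, 2027 + 45 days = May 8, 2027.
The date acceleration becomes effective: May 8, 2027 + 26 days = June 3, 2027.

June 3, 2027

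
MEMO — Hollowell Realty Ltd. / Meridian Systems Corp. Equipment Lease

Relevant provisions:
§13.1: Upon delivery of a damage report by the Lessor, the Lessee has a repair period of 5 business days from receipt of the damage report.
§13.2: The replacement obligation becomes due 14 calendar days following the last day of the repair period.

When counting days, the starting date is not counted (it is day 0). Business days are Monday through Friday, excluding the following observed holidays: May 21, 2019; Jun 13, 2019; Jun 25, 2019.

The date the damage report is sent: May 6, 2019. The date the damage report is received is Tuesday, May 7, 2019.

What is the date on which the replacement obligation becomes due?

May 28, 2019

The last day of the repair period: 5 business days after Tuesday, May 7, 2019, skipping weekends — May 8, May 9, May 10, May 13, May 14 — lands on Tuesday, May 14, 2019.
The date on which the replacement obligation becomes due: May 14, 2019 + 14 days = May 28, 2019.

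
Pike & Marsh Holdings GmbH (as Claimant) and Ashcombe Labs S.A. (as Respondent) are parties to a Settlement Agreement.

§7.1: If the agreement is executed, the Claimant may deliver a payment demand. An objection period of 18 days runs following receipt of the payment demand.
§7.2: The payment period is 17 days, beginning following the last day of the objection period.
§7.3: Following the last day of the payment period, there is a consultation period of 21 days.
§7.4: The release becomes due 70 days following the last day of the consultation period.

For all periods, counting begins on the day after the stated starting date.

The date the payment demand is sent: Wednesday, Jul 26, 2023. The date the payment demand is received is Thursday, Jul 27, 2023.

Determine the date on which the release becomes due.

Adding 18 calendar days to Jul 27, 2023 gives Aug 14, 2023, which is the last day of the objection period.
Adding 17 calendar days to Aug 14, 2023 gives Aug 31, 2023, which is the last day of the payment period.
The last day of the consultation period: 21 calendar days after Aug 31, 2023 is Sep 21, 2023.
The date on which the release becomes due: 70 calendar days after Sep 21, 2023 is Nov 30, 2023.

Nov 30, 2023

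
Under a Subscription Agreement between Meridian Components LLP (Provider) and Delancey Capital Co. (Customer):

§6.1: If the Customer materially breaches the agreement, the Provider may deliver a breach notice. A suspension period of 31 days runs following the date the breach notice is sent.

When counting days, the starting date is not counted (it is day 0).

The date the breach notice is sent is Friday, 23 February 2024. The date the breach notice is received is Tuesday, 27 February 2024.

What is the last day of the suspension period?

Adding 31 calendar days to 23 February 2024 gives 25 March 2024, which is the last day of the suspension period.

25 March 2024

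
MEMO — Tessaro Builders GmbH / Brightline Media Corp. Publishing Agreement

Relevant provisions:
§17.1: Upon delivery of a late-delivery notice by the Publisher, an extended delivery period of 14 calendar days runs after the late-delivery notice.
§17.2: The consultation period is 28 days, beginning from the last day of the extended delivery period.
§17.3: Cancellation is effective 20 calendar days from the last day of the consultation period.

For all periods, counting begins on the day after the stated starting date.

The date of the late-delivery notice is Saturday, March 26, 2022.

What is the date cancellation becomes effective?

May 27, 2022

The last day of the extended delivery period: March 26, 2022 + 14 days = April 9, 2022.
The last day of the consultation period: April 9, 2022 + 28 days = May 7, 2022.
The date cancellation becomes effective: 20 calendar days after May 7, 2022 is May 27, 2022.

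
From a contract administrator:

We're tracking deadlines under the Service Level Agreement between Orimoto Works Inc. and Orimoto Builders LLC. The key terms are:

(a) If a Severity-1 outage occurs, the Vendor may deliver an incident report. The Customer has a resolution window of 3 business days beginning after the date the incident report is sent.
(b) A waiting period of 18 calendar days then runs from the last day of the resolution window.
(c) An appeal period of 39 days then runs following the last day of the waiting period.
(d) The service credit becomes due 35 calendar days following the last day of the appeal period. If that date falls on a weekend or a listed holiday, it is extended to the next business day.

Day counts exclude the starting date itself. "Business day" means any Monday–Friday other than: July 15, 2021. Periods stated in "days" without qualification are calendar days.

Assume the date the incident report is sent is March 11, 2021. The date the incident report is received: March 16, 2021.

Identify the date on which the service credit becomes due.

June 16, 2021

The last day of the resolution window: 3 business days after Thursday, March 11, 2021, skipping weekends — Mar 12, Mar 15, Mar 16 — lands on Tuesday, March 16, 2021.
The last day of the waiting period: March 16, 2021 + 18 days = April 3, 2021.
The last day of the appeal period: 39 calendar days after April 3, 2021 is May 12, 2021.
Adding 35 calendar days to May 12, 2021 gives June 16, 2021, which is the date on which the service credit becomes due. June 16, 2021 is a Wednesday and is not a listed holiday, so no roll-forward applies.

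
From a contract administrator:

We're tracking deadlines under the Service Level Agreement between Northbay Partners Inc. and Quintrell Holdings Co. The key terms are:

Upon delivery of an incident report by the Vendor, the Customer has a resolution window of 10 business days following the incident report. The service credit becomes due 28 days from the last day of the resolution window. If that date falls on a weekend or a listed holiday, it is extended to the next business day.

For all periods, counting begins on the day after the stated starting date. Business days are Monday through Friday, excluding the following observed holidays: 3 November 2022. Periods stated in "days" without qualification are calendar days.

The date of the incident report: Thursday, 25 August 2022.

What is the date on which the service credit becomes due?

6 October 2022

From Thursday, 25 August 2022, 10 business days (Aug 26, Aug 29, Aug 30, Aug 31, Sep 1, Sep 2, Sep 5, Sep 6, Sep 7, Sep 8, skipping weekends) brings us to Thursday, 8 September 2022, which is the last day of the resolution window.
The date on which the service credit becomes due: 28 calendar days after 8 September 2022 is 6 October 2022. 6 October 2022 is a Thursday and is not a listed holiday, so no roll-forward applies.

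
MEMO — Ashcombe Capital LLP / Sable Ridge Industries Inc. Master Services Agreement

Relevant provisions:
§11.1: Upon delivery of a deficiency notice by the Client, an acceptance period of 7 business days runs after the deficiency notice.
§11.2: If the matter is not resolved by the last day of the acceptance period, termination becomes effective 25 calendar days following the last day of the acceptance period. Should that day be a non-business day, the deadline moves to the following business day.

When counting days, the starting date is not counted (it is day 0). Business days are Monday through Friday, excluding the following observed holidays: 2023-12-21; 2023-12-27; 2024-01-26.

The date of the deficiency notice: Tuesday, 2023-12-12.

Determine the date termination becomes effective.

2024-01-16

The last day of the acceptance period: 7 business days after Tuesday, 2023-12-12, skipping weekends and the listed holiday on Dec 21 — Dec 13, Dec 14, Dec 15, Dec 18, Dec 19, Dec 20, Dec 22 — lands on Friday, 2023-12-22.
Adding 25 calendar days to 2023-12-22 gives 2024-01-16, which is the date termination becomes effective. 2024-01-16 is a Tuesday and is not a listed holiday, so no roll-forward applies.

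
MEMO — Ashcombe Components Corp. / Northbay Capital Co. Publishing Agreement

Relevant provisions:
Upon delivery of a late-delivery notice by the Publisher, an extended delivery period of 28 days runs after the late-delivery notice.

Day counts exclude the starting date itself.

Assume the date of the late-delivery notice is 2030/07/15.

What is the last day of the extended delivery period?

2030/08/12

The last day of the extended delivery period: 28 calendar days after 2030/07/15 is 2030/08/12.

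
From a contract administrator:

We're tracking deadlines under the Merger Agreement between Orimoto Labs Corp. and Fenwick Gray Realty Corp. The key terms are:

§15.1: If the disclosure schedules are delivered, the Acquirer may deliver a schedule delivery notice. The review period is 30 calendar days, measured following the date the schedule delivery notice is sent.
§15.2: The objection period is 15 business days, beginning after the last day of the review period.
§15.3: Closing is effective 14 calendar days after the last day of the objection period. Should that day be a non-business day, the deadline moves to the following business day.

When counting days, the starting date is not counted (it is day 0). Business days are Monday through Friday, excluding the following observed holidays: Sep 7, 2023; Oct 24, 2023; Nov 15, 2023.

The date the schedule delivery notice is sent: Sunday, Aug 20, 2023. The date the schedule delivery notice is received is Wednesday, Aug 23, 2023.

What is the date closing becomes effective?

The last day of the review period: Aug 20, 2023 + 30 days = Sep 19, 2023.
The last day of the objection period: counting 15 business days from Tuesday, Sep 19, 2023 (Sep 20, Sep 21, Sep 22, Sep 25, …, Oct 6, Oct 9, Oct 10, skipping weekends) reaches Tuesday, Oct 10, 2023.
The date closing becomes effective: 14 calendar days after Oct 10, 2023 is Oct 24, 2023. That falls on Tuesday, a listed holiday, so it rolls to the next business day, Wednesday, Oct 25, 2023.

Oct 25, 2023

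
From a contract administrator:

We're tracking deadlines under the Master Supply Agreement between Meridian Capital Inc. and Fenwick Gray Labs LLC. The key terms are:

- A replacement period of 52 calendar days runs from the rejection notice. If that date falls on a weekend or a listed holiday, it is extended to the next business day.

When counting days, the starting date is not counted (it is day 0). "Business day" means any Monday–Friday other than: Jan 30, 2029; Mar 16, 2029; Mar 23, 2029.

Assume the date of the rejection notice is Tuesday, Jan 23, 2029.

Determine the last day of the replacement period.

Mar 19, 2029

Adding 52 calendar days to Jan 23, 2029 gives Mar 16, 2029, which is the last day of the replacement period. That falls on Friday, a listed holiday, so it rolls to the next business day, Monday, Mar 19, 2029.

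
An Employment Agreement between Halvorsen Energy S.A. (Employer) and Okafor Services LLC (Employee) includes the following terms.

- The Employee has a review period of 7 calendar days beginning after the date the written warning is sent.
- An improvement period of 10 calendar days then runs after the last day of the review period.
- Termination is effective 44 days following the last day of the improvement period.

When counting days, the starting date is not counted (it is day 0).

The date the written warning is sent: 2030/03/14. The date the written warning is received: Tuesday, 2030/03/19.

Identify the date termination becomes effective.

2030/05/14

The last day of the review period: 2030/03/14 + 7 days = 2030/03/21.
The last day of the improvement period: 10 calendar days after 2030/03/21 is 2030/03/31.
Adding 44 calendar days to 2030/03/31 gives 2030/05/14, which is the date termination becomes effective.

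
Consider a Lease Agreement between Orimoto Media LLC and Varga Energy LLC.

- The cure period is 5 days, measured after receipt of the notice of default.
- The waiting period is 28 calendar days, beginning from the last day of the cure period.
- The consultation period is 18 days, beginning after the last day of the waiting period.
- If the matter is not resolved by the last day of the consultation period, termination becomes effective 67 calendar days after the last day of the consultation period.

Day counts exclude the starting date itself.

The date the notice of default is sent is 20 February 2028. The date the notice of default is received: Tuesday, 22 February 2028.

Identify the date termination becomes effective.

19 June 2028

The last day of the cure period: 22 February 2028 + 5 days = 27 February 2028.
Adding 28 calendar days to 27 February 2028 gives 26 March 2028, which is the last day of the waiting period.
The last day of the consultation period: 26 March 2028 + 18 days = 13 April 2028.
The date termination becomes effective: 67 calendar days after 13 April 2028 is 19 June 2028.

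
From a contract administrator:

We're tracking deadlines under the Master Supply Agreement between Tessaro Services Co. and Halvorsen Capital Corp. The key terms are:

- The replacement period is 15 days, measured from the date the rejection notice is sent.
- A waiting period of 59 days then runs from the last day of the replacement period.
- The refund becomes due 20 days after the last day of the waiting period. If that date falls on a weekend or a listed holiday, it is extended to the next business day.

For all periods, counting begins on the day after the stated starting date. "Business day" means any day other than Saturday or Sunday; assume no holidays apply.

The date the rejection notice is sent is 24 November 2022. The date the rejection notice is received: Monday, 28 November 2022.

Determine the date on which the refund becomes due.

27 February 2023

The last day of the replacement period: 15 calendar days after 24 November 2022 is 9 December 2022.
The last day of the waiting period: 59 calendar days after 9 December 2022 is 6 February 2023.
The date on which the refund becomes due: 20 calendar days after 6 February 2023 is 26 February 2023. That falls on a Sunday, so it rolls to the next business day, Monday, 27 February 2023.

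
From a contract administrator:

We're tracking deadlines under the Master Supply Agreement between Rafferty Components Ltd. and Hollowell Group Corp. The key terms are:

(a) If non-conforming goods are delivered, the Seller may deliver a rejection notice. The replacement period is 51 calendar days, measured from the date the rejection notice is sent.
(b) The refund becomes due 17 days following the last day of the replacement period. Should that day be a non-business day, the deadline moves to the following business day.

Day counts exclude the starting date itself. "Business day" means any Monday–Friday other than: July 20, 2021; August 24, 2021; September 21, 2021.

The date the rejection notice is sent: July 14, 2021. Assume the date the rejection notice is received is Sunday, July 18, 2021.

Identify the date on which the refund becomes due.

The last day of the replacement period: July 14, 2021 + 51 days = September 3, 2021.
Adding 17 calendar days to September 3, 2021 gives September 20, 2021, which is the date on which the refund becomes due. September 20, 2021 is a Monday and is not a listed holiday, so no roll-forward applies.

September 20, 2021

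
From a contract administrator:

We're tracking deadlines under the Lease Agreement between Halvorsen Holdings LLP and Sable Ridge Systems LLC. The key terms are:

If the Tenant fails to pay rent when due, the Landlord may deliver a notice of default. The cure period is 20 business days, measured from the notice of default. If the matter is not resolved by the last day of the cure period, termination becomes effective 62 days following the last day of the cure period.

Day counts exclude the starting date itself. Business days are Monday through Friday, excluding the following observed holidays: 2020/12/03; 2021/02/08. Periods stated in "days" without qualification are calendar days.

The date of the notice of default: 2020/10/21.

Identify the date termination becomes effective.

2021/01/19

From Wednesday, 2020/10/21, 20 business days (Oct 22, Oct 23, Oct 26, Oct 27, …, Nov 16, Nov 17, Nov 18, skipping weekends) brings us to Wednesday, 2020/11/18, which is the last day of the cure period.
The date termination becomes effective: 62 calendar days after 2020/11/18 is 2021/01/19.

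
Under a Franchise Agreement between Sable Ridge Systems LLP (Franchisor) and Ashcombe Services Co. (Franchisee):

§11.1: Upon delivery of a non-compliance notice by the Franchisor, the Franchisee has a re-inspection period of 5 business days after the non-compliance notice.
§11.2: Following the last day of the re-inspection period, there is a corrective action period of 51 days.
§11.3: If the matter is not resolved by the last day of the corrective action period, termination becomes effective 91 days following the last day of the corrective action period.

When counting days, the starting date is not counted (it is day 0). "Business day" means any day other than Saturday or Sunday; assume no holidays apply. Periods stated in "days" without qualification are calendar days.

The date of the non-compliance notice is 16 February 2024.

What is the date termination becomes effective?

14 July 2024

The last day of the re-inspection period: counting 5 business days from Friday, 16 February 2024 (Feb 19, Feb 20, Feb 21, Feb 22, Feb 23, skipping weekends) reaches Friday, 23 February 2024.
The last day of the corrective action period: 23 February 2024 + 51 days = 14 April 2024.
Adding 91 calendar days to 14 April 2024 gives 14 July 2024, which is the date termination becomes effective.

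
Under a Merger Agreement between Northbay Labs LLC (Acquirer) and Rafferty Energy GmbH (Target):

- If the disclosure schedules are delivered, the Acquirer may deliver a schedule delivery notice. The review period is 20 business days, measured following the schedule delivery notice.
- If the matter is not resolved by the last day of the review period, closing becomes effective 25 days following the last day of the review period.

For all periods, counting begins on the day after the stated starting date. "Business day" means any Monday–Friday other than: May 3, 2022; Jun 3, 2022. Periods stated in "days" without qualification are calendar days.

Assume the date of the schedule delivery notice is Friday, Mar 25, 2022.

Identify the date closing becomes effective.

May 17, 2022

The last day of the review period: counting 20 business days from Friday, Mar 25, 2022 (Mar 28, Mar 29, Mar 30, Mar 31, …, Apr 20, Apr 21, Apr 22, skipping weekends) reaches Friday, Apr 22, 2022.
Adding 25 calendar days to Apr 22, 2022 gives May 17, 2022, which is the date closing becomes effective.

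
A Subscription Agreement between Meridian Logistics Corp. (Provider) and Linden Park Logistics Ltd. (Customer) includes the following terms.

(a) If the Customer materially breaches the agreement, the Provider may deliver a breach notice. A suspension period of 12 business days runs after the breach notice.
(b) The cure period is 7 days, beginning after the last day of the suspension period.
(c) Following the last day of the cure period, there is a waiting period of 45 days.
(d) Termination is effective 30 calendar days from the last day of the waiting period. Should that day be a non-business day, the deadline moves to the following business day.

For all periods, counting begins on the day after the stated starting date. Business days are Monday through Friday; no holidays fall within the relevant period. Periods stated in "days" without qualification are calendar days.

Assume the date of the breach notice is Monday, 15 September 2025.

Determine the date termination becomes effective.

22 December 2025

The last day of the suspension period: 12 business days after Monday, 15 September 2025, skipping weekends — Sep 16, Sep 17, Sep 18, Sep 19, …, Sep 29, Sep 30, Oct 1 — lands on Wednesday, 1 October 2025.
The last day of the cure period: 7 calendar days after 1 October 2025 is 8 October 2025.
The last day of the waiting period: 8 October 2025 + 45 days = 22 November 2025.
Adding 30 calendar days to 22 November 2025 gives 22 December 2025, which is the date termination becomes effective. 22 December 2025 is a Monday, so no roll-forward applies.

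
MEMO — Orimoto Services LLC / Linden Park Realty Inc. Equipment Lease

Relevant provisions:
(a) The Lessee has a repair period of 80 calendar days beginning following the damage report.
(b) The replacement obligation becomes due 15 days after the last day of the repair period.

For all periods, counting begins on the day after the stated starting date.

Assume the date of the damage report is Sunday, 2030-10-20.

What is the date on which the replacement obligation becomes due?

The last day of the repair period: 2030-10-20 + 80 days = 2031-01-08.
The date on which the replacement obligation becomes due: 15 calendar days after 2031-01-08 is 2031-01-23.

2031-01-23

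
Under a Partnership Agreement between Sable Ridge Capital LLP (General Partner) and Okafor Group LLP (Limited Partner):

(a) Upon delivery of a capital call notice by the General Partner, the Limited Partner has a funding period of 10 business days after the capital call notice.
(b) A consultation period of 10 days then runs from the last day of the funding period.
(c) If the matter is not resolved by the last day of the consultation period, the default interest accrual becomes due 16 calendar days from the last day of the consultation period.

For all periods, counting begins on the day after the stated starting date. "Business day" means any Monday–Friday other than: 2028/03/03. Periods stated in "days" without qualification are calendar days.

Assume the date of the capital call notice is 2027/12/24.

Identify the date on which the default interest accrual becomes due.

The last day of the funding period: counting 10 business days from Friday, 2027/12/24 (Dec 27, Dec 28, Dec 29, Dec 30, Dec 31, Jan 3, Jan 4, Jan 5, Jan 6, Jan 7, skipping weekends) reaches Friday, 2028/01/07.
Adding 10 calendar days to 2028/01/07 gives 2028/01/17, which is the last day of the consultation period.
The date on which the default interest accrual becomes due: 16 calendar days after 2028/01/17 is 2028/02/02.

2028/02/02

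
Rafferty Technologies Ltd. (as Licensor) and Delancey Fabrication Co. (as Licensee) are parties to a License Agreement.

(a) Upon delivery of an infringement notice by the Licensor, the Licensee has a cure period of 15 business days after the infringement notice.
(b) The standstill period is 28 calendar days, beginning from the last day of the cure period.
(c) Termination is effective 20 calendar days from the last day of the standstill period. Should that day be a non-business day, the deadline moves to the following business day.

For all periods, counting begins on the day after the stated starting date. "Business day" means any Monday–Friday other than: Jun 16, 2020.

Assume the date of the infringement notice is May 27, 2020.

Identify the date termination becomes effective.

The last day of the cure period: counting 15 business days from Wednesday, May 27, 2020 (May 28, May 29, Jun 1, Jun 2, …, Jun 15, Jun 17, Jun 18, skipping weekends and the listed holiday on Jun 16) reaches Thursday, Jun 18, 2020.
The last day of the standstill period: Jun 18, 2020 + 28 days = Jul 16, 2020.
Adding 20 calendar days to Jul 16, 2020 gives Aug 5, 2020, which is the date termination becomes effective. Aug 5, 2020 is a Wednesday and is not a listed holiday, so no roll-forward applies.

Aug 5, 2020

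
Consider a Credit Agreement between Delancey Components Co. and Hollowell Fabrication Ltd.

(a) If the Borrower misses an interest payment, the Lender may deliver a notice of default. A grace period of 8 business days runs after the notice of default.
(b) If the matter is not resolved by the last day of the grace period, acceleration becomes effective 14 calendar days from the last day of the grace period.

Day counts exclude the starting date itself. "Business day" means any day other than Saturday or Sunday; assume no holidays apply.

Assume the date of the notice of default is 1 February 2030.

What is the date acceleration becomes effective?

From Friday, 1 February 2030, 8 business days (Feb 4, Feb 5, Feb 6, Feb 7, Feb 8, Feb 11, Feb 12, Feb 13, skipping weekends) brings us to Wednesday, 13 February 2030, which is the last day of the grace period.
Adding 14 calendar days to 13 February 2030 gives 27 February 2030, which is the date acceleration becomes effective.

27 February 2030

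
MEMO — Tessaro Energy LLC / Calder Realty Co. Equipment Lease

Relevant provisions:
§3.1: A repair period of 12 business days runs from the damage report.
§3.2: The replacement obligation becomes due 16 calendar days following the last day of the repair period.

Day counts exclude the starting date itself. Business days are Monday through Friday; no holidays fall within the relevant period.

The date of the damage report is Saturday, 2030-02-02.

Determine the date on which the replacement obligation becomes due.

From Saturday, 2030-02-02, 12 business days (Feb 4, Feb 5, Feb 6, Feb 7, …, Feb 15, Feb 18, Feb 19, skipping weekends) brings us to Tuesday, 2030-02-19, which is the last day of the repair period.
Adding 16 calendar days to 2030-02-19 gives 2030-03-07, which is the date on which the replacement obligation becomes due.

2030-03-07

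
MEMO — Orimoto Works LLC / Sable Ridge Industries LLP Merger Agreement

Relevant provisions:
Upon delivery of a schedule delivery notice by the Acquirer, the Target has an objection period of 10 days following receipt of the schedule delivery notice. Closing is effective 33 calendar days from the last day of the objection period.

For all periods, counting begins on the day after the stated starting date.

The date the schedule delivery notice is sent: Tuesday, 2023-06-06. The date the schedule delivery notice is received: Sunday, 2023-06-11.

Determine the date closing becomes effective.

2023-07-24

Adding 10 calendar days to 2023-06-11 gives 2023-06-21, which is the last day of the objection period.
Adding 33 calendar days to 2023-06-21 gives 2023-07-24, which is the date closing becomes effective.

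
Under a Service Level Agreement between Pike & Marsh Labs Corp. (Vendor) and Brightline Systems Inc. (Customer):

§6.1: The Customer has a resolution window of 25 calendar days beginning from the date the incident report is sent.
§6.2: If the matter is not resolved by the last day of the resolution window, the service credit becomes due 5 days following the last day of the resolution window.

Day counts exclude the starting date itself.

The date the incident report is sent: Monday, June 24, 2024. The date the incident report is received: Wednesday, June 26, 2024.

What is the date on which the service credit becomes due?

July 24, 2024

The last day of the resolution window: June 24, 2024 + 25 days = July 19, 2024.
Adding 5 calendar days to July 19, 2024 gives July 24, 2024, which is the date on which the service credit becomes due.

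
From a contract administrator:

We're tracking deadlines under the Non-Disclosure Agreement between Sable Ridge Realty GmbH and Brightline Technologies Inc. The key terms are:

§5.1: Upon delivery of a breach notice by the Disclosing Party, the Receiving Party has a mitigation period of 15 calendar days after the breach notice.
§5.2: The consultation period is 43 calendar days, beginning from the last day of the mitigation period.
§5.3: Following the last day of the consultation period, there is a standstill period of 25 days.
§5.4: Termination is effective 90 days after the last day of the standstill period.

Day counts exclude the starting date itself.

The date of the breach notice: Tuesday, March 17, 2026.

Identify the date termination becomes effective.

The last day of the mitigation period: March 17, 2026 + 15 days = April 1, 2026.
The last day of the consultation period: 43 calendar days after April 1, 2026 is May 14, 2026.
The last day of the standstill period: 25 calendar days after May 14, 2026 is June 8, 2026.
The date termination becomes effective: 90 calendar days after June 8, 2026 is September 6, 2026.

September 6, 2026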